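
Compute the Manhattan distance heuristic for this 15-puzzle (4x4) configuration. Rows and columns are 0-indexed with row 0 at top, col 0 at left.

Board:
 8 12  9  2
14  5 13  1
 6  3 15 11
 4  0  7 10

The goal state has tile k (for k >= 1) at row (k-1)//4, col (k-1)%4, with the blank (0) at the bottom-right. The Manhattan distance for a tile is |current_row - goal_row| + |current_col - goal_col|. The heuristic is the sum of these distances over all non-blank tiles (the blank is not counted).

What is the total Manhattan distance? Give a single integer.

Tile 8: (0,0)->(1,3) = 4
Tile 12: (0,1)->(2,3) = 4
Tile 9: (0,2)->(2,0) = 4
Tile 2: (0,3)->(0,1) = 2
Tile 14: (1,0)->(3,1) = 3
Tile 5: (1,1)->(1,0) = 1
Tile 13: (1,2)->(3,0) = 4
Tile 1: (1,3)->(0,0) = 4
Tile 6: (2,0)->(1,1) = 2
Tile 3: (2,1)->(0,2) = 3
Tile 15: (2,2)->(3,2) = 1
Tile 11: (2,3)->(2,2) = 1
Tile 4: (3,0)->(0,3) = 6
Tile 7: (3,2)->(1,2) = 2
Tile 10: (3,3)->(2,1) = 3
Sum: 4 + 4 + 4 + 2 + 3 + 1 + 4 + 4 + 2 + 3 + 1 + 1 + 6 + 2 + 3 = 44

Answer: 44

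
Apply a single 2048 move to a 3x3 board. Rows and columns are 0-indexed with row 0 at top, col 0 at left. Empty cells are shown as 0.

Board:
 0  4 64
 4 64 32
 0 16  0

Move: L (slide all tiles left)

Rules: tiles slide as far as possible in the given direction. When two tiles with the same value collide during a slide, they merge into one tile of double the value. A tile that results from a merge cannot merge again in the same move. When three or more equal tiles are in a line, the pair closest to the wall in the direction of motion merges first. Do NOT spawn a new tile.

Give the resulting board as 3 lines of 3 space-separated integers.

Answer:  4 64  0
 4 64 32
16  0  0

Derivation:
Slide left:
row 0: [0, 4, 64] -> [4, 64, 0]
row 1: [4, 64, 32] -> [4, 64, 32]
row 2: [0, 16, 0] -> [16, 0, 0]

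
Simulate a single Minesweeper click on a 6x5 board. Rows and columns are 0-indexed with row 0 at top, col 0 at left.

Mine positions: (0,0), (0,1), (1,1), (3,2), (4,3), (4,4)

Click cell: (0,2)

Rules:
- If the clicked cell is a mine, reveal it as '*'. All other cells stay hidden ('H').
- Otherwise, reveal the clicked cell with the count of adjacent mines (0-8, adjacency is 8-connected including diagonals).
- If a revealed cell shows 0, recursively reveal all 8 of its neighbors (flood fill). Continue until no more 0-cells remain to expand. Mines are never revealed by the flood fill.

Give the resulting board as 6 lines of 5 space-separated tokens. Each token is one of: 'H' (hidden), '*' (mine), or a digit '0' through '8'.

H H 2 H H
H H H H H
H H H H H
H H H H H
H H H H H
H H H H H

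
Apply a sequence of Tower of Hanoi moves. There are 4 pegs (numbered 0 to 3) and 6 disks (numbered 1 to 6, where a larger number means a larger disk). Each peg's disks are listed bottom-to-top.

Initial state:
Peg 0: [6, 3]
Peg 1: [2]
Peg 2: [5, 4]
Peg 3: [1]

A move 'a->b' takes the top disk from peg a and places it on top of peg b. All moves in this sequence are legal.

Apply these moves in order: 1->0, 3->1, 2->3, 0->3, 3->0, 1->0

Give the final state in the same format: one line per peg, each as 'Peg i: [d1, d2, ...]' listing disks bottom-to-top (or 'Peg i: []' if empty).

Answer: Peg 0: [6, 3, 2, 1]
Peg 1: []
Peg 2: [5]
Peg 3: [4]

Derivation:
After move 1 (1->0):
Peg 0: [6, 3, 2]
Peg 1: []
Peg 2: [5, 4]
Peg 3: [1]

After move 2 (3->1):
Peg 0: [6, 3, 2]
Peg 1: [1]
Peg 2: [5, 4]
Peg 3: []

After move 3 (2->3):
Peg 0: [6, 3, 2]
Peg 1: [1]
Peg 2: [5]
Peg 3: [4]

After move 4 (0->3):
Peg 0: [6, 3]
Peg 1: [1]
Peg 2: [5]
Peg 3: [4, 2]

After move 5 (3->0):
Peg 0: [6, 3, 2]
Peg 1: [1]
Peg 2: [5]
Peg 3: [4]

After move 6 (1->0):
Peg 0: [6, 3, 2, 1]
Peg 1: []
Peg 2: [5]
Peg 3: [4]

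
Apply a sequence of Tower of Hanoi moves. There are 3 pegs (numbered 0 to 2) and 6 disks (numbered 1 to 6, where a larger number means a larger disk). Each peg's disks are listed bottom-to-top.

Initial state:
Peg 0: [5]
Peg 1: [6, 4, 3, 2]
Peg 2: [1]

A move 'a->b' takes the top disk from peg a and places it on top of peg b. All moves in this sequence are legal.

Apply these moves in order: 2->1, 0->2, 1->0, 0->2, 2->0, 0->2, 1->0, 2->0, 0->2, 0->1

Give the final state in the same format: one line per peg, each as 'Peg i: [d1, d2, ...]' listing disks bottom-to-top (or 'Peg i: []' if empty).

Answer: Peg 0: []
Peg 1: [6, 4, 3, 2]
Peg 2: [5, 1]

Derivation:
After move 1 (2->1):
Peg 0: [5]
Peg 1: [6, 4, 3, 2, 1]
Peg 2: []

After move 2 (0->2):
Peg 0: []
Peg 1: [6, 4, 3, 2, 1]
Peg 2: [5]

After move 3 (1->0):
Peg 0: [1]
Peg 1: [6, 4, 3, 2]
Peg 2: [5]

After move 4 (0->2):
Peg 0: []
Peg 1: [6, 4, 3, 2]
Peg 2: [5, 1]

After move 5 (2->0):
Peg 0: [1]
Peg 1: [6, 4, 3, 2]
Peg 2: [5]

After move 6 (0->2):
Peg 0: []
Peg 1: [6, 4, 3, 2]
Peg 2: [5, 1]

After move 7 (1->0):
Peg 0: [2]
Peg 1: [6, 4, 3]
Peg 2: [5, 1]

After move 8 (2->0):
Peg 0: [2, 1]
Peg 1: [6, 4, 3]
Peg 2: [5]

After move 9 (0->2):
Peg 0: [2]
Peg 1: [6, 4, 3]
Peg 2: [5, 1]

After move 10 (0->1):
Peg 0: []
Peg 1: [6, 4, 3, 2]
Peg 2: [5, 1]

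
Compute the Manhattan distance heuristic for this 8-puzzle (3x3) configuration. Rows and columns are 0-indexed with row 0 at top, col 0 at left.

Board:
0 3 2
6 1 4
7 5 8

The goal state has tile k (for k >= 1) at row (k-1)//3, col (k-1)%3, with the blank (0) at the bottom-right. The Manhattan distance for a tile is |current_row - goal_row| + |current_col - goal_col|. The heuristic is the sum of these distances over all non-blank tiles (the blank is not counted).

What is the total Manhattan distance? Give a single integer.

Answer: 10

Derivation:
Tile 3: (0,1)->(0,2) = 1
Tile 2: (0,2)->(0,1) = 1
Tile 6: (1,0)->(1,2) = 2
Tile 1: (1,1)->(0,0) = 2
Tile 4: (1,2)->(1,0) = 2
Tile 7: (2,0)->(2,0) = 0
Tile 5: (2,1)->(1,1) = 1
Tile 8: (2,2)->(2,1) = 1
Sum: 1 + 1 + 2 + 2 + 2 + 0 + 1 + 1 = 10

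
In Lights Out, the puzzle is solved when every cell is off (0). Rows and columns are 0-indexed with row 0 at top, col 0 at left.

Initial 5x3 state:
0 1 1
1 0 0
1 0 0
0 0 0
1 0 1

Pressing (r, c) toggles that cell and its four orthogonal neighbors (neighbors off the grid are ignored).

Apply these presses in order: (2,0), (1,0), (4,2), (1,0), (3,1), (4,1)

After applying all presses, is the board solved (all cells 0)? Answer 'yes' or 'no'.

Answer: no

Derivation:
After press 1 at (2,0):
0 1 1
0 0 0
0 1 0
1 0 0
1 0 1

After press 2 at (1,0):
1 1 1
1 1 0
1 1 0
1 0 0
1 0 1

After press 3 at (4,2):
1 1 1
1 1 0
1 1 0
1 0 1
1 1 0

After press 4 at (1,0):
0 1 1
0 0 0
0 1 0
1 0 1
1 1 0

After press 5 at (3,1):
0 1 1
0 0 0
0 0 0
0 1 0
1 0 0

After press 6 at (4,1):
0 1 1
0 0 0
0 0 0
0 0 0
0 1 1

Lights still on: 4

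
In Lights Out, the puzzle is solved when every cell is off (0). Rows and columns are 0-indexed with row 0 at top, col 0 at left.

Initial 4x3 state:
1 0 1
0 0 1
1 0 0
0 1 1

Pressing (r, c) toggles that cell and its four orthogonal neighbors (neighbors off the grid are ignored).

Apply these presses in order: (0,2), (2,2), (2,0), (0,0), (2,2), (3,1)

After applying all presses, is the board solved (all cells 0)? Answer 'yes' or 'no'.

Answer: yes

Derivation:
After press 1 at (0,2):
1 1 0
0 0 0
1 0 0
0 1 1

After press 2 at (2,2):
1 1 0
0 0 1
1 1 1
0 1 0

After press 3 at (2,0):
1 1 0
1 0 1
0 0 1
1 1 0

After press 4 at (0,0):
0 0 0
0 0 1
0 0 1
1 1 0

After press 5 at (2,2):
0 0 0
0 0 0
0 1 0
1 1 1

After press 6 at (3,1):
0 0 0
0 0 0
0 0 0
0 0 0

Lights still on: 0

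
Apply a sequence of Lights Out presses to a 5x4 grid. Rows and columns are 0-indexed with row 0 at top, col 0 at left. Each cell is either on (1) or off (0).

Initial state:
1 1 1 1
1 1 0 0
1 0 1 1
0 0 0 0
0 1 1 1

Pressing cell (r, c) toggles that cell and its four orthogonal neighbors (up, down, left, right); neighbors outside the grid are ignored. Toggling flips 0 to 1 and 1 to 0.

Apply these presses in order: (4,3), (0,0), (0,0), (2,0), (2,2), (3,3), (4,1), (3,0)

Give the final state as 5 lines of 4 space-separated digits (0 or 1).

After press 1 at (4,3):
1 1 1 1
1 1 0 0
1 0 1 1
0 0 0 1
0 1 0 0

After press 2 at (0,0):
0 0 1 1
0 1 0 0
1 0 1 1
0 0 0 1
0 1 0 0

After press 3 at (0,0):
1 1 1 1
1 1 0 0
1 0 1 1
0 0 0 1
0 1 0 0

After press 4 at (2,0):
1 1 1 1
0 1 0 0
0 1 1 1
1 0 0 1
0 1 0 0

After press 5 at (2,2):
1 1 1 1
0 1 1 0
0 0 0 0
1 0 1 1
0 1 0 0

After press 6 at (3,3):
1 1 1 1
0 1 1 0
0 0 0 1
1 0 0 0
0 1 0 1

After press 7 at (4,1):
1 1 1 1
0 1 1 0
0 0 0 1
1 1 0 0
1 0 1 1

After press 8 at (3,0):
1 1 1 1
0 1 1 0
1 0 0 1
0 0 0 0
0 0 1 1

Answer: 1 1 1 1
0 1 1 0
1 0 0 1
0 0 0 0
0 0 1 1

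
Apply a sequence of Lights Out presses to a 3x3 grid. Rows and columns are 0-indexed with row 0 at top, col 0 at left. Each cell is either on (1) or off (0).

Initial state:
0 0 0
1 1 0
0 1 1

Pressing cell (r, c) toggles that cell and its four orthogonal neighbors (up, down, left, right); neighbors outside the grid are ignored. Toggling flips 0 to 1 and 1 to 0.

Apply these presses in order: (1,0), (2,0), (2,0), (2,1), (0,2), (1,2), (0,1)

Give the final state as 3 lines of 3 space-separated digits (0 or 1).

Answer: 0 0 1
0 1 0
0 0 1

Derivation:
After press 1 at (1,0):
1 0 0
0 0 0
1 1 1

After press 2 at (2,0):
1 0 0
1 0 0
0 0 1

After press 3 at (2,0):
1 0 0
0 0 0
1 1 1

After press 4 at (2,1):
1 0 0
0 1 0
0 0 0

After press 5 at (0,2):
1 1 1
0 1 1
0 0 0

After press 6 at (1,2):
1 1 0
0 0 0
0 0 1

After press 7 at (0,1):
0 0 1
0 1 0
0 0 1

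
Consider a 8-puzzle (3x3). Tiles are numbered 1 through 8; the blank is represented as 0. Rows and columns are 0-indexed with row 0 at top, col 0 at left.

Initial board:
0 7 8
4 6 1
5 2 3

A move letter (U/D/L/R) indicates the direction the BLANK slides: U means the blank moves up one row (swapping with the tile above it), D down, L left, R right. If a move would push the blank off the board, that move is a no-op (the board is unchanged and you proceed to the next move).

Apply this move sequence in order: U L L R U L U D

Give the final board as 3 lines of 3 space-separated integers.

Answer: 4 7 8
0 6 1
5 2 3

Derivation:
After move 1 (U):
0 7 8
4 6 1
5 2 3

After move 2 (L):
0 7 8
4 6 1
5 2 3

After move 3 (L):
0 7 8
4 6 1
5 2 3

After move 4 (R):
7 0 8
4 6 1
5 2 3

After move 5 (U):
7 0 8
4 6 1
5 2 3

After move 6 (L):
0 7 8
4 6 1
5 2 3

After move 7 (U):
0 7 8
4 6 1
5 2 3

After move 8 (D):
4 7 8
0 6 1
5 2 3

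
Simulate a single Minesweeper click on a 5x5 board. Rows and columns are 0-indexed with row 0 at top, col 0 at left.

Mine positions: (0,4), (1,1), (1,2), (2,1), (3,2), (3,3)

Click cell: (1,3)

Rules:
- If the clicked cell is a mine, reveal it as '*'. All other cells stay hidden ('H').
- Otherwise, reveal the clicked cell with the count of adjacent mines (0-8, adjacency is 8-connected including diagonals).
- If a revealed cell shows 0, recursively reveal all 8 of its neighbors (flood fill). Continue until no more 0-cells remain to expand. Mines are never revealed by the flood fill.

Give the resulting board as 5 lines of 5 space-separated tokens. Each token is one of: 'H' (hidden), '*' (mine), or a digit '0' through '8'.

H H H H H
H H H 2 H
H H H H H
H H H H H
H H H H H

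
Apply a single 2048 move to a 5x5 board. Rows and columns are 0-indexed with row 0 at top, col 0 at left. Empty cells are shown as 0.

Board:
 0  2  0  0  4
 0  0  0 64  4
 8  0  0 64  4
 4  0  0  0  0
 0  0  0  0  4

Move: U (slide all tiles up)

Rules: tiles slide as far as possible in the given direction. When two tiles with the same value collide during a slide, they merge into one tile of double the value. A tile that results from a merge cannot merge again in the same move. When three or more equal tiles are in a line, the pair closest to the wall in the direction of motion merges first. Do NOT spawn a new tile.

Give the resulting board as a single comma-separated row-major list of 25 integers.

Slide up:
col 0: [0, 0, 8, 4, 0] -> [8, 4, 0, 0, 0]
col 1: [2, 0, 0, 0, 0] -> [2, 0, 0, 0, 0]
col 2: [0, 0, 0, 0, 0] -> [0, 0, 0, 0, 0]
col 3: [0, 64, 64, 0, 0] -> [128, 0, 0, 0, 0]
col 4: [4, 4, 4, 0, 4] -> [8, 8, 0, 0, 0]

Answer: 8, 2, 0, 128, 8, 4, 0, 0, 0, 8, 0, 0, 0, 0, 0, 0, 0, 0, 0, 0, 0, 0, 0, 0, 0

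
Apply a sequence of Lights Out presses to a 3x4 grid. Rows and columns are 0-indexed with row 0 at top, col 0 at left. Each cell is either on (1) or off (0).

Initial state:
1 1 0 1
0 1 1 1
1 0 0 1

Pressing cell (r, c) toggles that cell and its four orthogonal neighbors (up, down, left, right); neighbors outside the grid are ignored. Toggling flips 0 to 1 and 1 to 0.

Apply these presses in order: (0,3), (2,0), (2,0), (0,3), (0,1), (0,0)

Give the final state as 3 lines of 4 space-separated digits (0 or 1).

After press 1 at (0,3):
1 1 1 0
0 1 1 0
1 0 0 1

After press 2 at (2,0):
1 1 1 0
1 1 1 0
0 1 0 1

After press 3 at (2,0):
1 1 1 0
0 1 1 0
1 0 0 1

After press 4 at (0,3):
1 1 0 1
0 1 1 1
1 0 0 1

After press 5 at (0,1):
0 0 1 1
0 0 1 1
1 0 0 1

After press 6 at (0,0):
1 1 1 1
1 0 1 1
1 0 0 1

Answer: 1 1 1 1
1 0 1 1
1 0 0 1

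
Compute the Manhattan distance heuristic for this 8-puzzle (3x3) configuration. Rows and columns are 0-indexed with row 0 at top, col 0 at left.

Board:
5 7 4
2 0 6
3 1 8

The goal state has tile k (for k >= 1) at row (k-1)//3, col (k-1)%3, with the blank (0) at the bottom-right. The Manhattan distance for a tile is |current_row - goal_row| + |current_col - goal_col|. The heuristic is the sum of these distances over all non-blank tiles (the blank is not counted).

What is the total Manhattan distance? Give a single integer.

Answer: 18

Derivation:
Tile 5: (0,0)->(1,1) = 2
Tile 7: (0,1)->(2,0) = 3
Tile 4: (0,2)->(1,0) = 3
Tile 2: (1,0)->(0,1) = 2
Tile 6: (1,2)->(1,2) = 0
Tile 3: (2,0)->(0,2) = 4
Tile 1: (2,1)->(0,0) = 3
Tile 8: (2,2)->(2,1) = 1
Sum: 2 + 3 + 3 + 2 + 0 + 4 + 3 + 1 = 18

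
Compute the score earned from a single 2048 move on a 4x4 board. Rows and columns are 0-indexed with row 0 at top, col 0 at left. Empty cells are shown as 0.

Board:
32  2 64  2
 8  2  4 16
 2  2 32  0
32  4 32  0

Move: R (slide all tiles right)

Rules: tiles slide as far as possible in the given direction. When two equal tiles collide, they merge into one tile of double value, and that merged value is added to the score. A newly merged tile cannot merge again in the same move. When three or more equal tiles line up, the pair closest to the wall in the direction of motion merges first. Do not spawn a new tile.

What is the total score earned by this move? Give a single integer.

Answer: 4

Derivation:
Slide right:
row 0: [32, 2, 64, 2] -> [32, 2, 64, 2]  score +0 (running 0)
row 1: [8, 2, 4, 16] -> [8, 2, 4, 16]  score +0 (running 0)
row 2: [2, 2, 32, 0] -> [0, 0, 4, 32]  score +4 (running 4)
row 3: [32, 4, 32, 0] -> [0, 32, 4, 32]  score +0 (running 4)
Board after move:
32  2 64  2
 8  2  4 16
 0  0  4 32
 0 32  4 32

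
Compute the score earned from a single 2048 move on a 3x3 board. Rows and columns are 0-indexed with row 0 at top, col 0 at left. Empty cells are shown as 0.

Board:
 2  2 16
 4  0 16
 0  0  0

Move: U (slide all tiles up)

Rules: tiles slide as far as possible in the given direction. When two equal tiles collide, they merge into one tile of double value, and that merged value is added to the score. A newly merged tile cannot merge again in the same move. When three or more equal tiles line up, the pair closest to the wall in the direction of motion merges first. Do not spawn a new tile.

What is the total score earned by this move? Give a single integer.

Answer: 32

Derivation:
Slide up:
col 0: [2, 4, 0] -> [2, 4, 0]  score +0 (running 0)
col 1: [2, 0, 0] -> [2, 0, 0]  score +0 (running 0)
col 2: [16, 16, 0] -> [32, 0, 0]  score +32 (running 32)
Board after move:
 2  2 32
 4  0  0
 0  0  0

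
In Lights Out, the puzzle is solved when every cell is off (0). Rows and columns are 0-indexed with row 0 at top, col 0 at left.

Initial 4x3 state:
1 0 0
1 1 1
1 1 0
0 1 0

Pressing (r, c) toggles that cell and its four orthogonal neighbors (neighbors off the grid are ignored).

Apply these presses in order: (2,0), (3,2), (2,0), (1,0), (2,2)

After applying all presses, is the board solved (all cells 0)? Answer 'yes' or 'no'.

Answer: yes

Derivation:
After press 1 at (2,0):
1 0 0
0 1 1
0 0 0
1 1 0

After press 2 at (3,2):
1 0 0
0 1 1
0 0 1
1 0 1

After press 3 at (2,0):
1 0 0
1 1 1
1 1 1
0 0 1

After press 4 at (1,0):
0 0 0
0 0 1
0 1 1
0 0 1

After press 5 at (2,2):
0 0 0
0 0 0
0 0 0
0 0 0

Lights still on: 0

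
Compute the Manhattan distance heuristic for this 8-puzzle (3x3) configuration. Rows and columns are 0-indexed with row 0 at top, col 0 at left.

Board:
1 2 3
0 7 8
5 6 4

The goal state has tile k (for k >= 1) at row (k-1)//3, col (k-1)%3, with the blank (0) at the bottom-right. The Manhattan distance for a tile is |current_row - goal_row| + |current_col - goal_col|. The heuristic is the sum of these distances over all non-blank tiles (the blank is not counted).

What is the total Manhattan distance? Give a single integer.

Tile 1: (0,0)->(0,0) = 0
Tile 2: (0,1)->(0,1) = 0
Tile 3: (0,2)->(0,2) = 0
Tile 7: (1,1)->(2,0) = 2
Tile 8: (1,2)->(2,1) = 2
Tile 5: (2,0)->(1,1) = 2
Tile 6: (2,1)->(1,2) = 2
Tile 4: (2,2)->(1,0) = 3
Sum: 0 + 0 + 0 + 2 + 2 + 2 + 2 + 3 = 11

Answer: 11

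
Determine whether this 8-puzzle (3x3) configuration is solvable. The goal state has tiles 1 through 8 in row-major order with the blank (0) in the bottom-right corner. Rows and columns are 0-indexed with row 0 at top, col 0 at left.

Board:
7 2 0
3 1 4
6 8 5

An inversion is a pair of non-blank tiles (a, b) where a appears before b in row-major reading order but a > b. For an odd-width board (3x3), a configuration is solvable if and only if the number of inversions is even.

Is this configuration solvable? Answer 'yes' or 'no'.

Answer: yes

Derivation:
Inversions (pairs i<j in row-major order where tile[i] > tile[j] > 0): 10
10 is even, so the puzzle is solvable.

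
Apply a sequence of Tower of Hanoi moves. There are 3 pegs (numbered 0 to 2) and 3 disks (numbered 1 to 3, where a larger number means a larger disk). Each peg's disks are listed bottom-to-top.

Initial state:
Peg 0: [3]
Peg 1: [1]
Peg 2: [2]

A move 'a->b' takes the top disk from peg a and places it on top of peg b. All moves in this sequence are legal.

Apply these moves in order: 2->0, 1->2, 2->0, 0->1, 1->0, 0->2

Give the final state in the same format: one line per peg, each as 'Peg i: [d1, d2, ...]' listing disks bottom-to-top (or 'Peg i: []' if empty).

Answer: Peg 0: [3, 2]
Peg 1: []
Peg 2: [1]

Derivation:
After move 1 (2->0):
Peg 0: [3, 2]
Peg 1: [1]
Peg 2: []

After move 2 (1->2):
Peg 0: [3, 2]
Peg 1: []
Peg 2: [1]

After move 3 (2->0):
Peg 0: [3, 2, 1]
Peg 1: []
Peg 2: []

After move 4 (0->1):
Peg 0: [3, 2]
Peg 1: [1]
Peg 2: []

After move 5 (1->0):
Peg 0: [3, 2, 1]
Peg 1: []
Peg 2: []

After move 6 (0->2):
Peg 0: [3, 2]
Peg 1: []
Peg 2: [1]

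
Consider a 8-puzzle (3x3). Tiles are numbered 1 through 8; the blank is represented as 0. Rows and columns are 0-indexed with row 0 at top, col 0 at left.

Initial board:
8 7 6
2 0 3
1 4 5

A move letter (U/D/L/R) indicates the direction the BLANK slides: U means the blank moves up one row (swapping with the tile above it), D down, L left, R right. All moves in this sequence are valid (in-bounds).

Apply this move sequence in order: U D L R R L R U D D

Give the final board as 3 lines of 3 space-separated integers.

Answer: 8 7 6
2 3 5
1 4 0

Derivation:
After move 1 (U):
8 0 6
2 7 3
1 4 5

After move 2 (D):
8 7 6
2 0 3
1 4 5

After move 3 (L):
8 7 6
0 2 3
1 4 5

After move 4 (R):
8 7 6
2 0 3
1 4 5

After move 5 (R):
8 7 6
2 3 0
1 4 5

After move 6 (L):
8 7 6
2 0 3
1 4 5

After move 7 (R):
8 7 6
2 3 0
1 4 5

After move 8 (U):
8 7 0
2 3 6
1 4 5

After move 9 (D):
8 7 6
2 3 0
1 4 5

After move 10 (D):
8 7 6
2 3 5
1 4 0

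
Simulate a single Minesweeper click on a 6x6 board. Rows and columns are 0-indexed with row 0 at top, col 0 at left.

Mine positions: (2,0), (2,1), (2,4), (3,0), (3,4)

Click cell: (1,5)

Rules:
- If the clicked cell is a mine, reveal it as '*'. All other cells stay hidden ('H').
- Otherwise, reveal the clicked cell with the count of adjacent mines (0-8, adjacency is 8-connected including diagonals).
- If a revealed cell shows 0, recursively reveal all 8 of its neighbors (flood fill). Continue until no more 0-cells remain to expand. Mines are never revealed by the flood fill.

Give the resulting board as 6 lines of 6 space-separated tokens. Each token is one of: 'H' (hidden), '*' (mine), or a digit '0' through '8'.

H H H H H H
H H H H H 1
H H H H H H
H H H H H H
H H H H H H
H H H H H H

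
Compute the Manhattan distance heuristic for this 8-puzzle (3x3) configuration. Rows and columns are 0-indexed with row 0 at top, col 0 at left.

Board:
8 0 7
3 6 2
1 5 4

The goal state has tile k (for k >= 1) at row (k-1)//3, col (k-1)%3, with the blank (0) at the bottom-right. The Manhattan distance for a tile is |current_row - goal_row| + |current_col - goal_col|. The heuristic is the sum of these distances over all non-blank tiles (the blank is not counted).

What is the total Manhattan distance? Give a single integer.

Answer: 19

Derivation:
Tile 8: (0,0)->(2,1) = 3
Tile 7: (0,2)->(2,0) = 4
Tile 3: (1,0)->(0,2) = 3
Tile 6: (1,1)->(1,2) = 1
Tile 2: (1,2)->(0,1) = 2
Tile 1: (2,0)->(0,0) = 2
Tile 5: (2,1)->(1,1) = 1
Tile 4: (2,2)->(1,0) = 3
Sum: 3 + 4 + 3 + 1 + 2 + 2 + 1 + 3 = 19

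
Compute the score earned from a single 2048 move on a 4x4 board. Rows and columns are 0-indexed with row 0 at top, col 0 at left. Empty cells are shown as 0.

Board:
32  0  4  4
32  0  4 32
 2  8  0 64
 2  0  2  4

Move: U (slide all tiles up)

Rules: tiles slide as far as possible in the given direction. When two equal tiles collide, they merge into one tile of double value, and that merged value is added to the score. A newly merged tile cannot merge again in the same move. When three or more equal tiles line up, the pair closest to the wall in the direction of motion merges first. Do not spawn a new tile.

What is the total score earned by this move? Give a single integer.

Slide up:
col 0: [32, 32, 2, 2] -> [64, 4, 0, 0]  score +68 (running 68)
col 1: [0, 0, 8, 0] -> [8, 0, 0, 0]  score +0 (running 68)
col 2: [4, 4, 0, 2] -> [8, 2, 0, 0]  score +8 (running 76)
col 3: [4, 32, 64, 4] -> [4, 32, 64, 4]  score +0 (running 76)
Board after move:
64  8  8  4
 4  0  2 32
 0  0  0 64
 0  0  0  4

Answer: 76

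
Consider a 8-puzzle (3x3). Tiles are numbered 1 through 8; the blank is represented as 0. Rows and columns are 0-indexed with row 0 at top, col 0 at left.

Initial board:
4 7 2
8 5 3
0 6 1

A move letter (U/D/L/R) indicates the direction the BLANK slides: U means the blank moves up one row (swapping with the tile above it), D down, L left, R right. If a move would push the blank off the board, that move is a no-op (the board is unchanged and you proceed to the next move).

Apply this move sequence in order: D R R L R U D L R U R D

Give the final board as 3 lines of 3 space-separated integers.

Answer: 4 7 2
8 5 3
6 1 0

Derivation:
After move 1 (D):
4 7 2
8 5 3
0 6 1

After move 2 (R):
4 7 2
8 5 3
6 0 1

After move 3 (R):
4 7 2
8 5 3
6 1 0

After move 4 (L):
4 7 2
8 5 3
6 0 1

After move 5 (R):
4 7 2
8 5 3
6 1 0

After move 6 (U):
4 7 2
8 5 0
6 1 3

After move 7 (D):
4 7 2
8 5 3
6 1 0

After move 8 (L):
4 7 2
8 5 3
6 0 1

After move 9 (R):
4 7 2
8 5 3
6 1 0

After move 10 (U):
4 7 2
8 5 0
6 1 3

After move 11 (R):
4 7 2
8 5 0
6 1 3

After move 12 (D):
4 7 2
8 5 3
6 1 0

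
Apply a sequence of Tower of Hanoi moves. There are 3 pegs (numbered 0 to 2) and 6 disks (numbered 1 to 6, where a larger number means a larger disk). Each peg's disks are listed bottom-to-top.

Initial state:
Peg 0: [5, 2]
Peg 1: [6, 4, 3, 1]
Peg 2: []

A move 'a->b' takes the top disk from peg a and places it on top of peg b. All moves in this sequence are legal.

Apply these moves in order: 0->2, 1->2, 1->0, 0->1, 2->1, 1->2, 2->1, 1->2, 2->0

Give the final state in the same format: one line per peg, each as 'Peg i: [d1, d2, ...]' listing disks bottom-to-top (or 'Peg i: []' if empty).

Answer: Peg 0: [5, 1]
Peg 1: [6, 4, 3]
Peg 2: [2]

Derivation:
After move 1 (0->2):
Peg 0: [5]
Peg 1: [6, 4, 3, 1]
Peg 2: [2]

After move 2 (1->2):
Peg 0: [5]
Peg 1: [6, 4, 3]
Peg 2: [2, 1]

After move 3 (1->0):
Peg 0: [5, 3]
Peg 1: [6, 4]
Peg 2: [2, 1]

After move 4 (0->1):
Peg 0: [5]
Peg 1: [6, 4, 3]
Peg 2: [2, 1]

After move 5 (2->1):
Peg 0: [5]
Peg 1: [6, 4, 3, 1]
Peg 2: [2]

After move 6 (1->2):
Peg 0: [5]
Peg 1: [6, 4, 3]
Peg 2: [2, 1]

After move 7 (2->1):
Peg 0: [5]
Peg 1: [6, 4, 3, 1]
Peg 2: [2]

After move 8 (1->2):
Peg 0: [5]
Peg 1: [6, 4, 3]
Peg 2: [2, 1]

After move 9 (2->0):
Peg 0: [5, 1]
Peg 1: [6, 4, 3]
Peg 2: [2]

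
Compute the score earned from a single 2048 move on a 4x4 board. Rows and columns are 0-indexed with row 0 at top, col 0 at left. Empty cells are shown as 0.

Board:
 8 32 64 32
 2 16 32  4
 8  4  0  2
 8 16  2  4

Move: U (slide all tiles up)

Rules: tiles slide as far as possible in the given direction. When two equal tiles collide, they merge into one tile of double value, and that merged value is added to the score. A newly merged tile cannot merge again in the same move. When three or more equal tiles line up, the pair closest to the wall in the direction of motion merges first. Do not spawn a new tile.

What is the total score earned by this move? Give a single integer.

Answer: 16

Derivation:
Slide up:
col 0: [8, 2, 8, 8] -> [8, 2, 16, 0]  score +16 (running 16)
col 1: [32, 16, 4, 16] -> [32, 16, 4, 16]  score +0 (running 16)
col 2: [64, 32, 0, 2] -> [64, 32, 2, 0]  score +0 (running 16)
col 3: [32, 4, 2, 4] -> [32, 4, 2, 4]  score +0 (running 16)
Board after move:
 8 32 64 32
 2 16 32  4
16  4  2  2
 0 16  0  4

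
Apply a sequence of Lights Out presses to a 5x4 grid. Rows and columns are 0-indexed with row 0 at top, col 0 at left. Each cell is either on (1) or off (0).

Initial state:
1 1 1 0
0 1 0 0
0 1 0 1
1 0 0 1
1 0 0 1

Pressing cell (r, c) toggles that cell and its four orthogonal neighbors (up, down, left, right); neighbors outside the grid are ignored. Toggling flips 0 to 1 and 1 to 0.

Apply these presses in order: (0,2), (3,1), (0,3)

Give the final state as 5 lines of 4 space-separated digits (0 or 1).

Answer: 1 0 1 0
0 1 1 1
0 0 0 1
0 1 1 1
1 1 0 1

Derivation:
After press 1 at (0,2):
1 0 0 1
0 1 1 0
0 1 0 1
1 0 0 1
1 0 0 1

After press 2 at (3,1):
1 0 0 1
0 1 1 0
0 0 0 1
0 1 1 1
1 1 0 1

After press 3 at (0,3):
1 0 1 0
0 1 1 1
0 0 0 1
0 1 1 1
1 1 0 1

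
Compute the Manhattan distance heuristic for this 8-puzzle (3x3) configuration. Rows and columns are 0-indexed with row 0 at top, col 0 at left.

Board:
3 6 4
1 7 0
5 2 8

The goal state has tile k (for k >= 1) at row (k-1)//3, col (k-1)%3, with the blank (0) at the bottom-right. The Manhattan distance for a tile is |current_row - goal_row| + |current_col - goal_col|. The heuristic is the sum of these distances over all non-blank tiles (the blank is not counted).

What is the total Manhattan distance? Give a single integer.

Tile 3: at (0,0), goal (0,2), distance |0-0|+|0-2| = 2
Tile 6: at (0,1), goal (1,2), distance |0-1|+|1-2| = 2
Tile 4: at (0,2), goal (1,0), distance |0-1|+|2-0| = 3
Tile 1: at (1,0), goal (0,0), distance |1-0|+|0-0| = 1
Tile 7: at (1,1), goal (2,0), distance |1-2|+|1-0| = 2
Tile 5: at (2,0), goal (1,1), distance |2-1|+|0-1| = 2
Tile 2: at (2,1), goal (0,1), distance |2-0|+|1-1| = 2
Tile 8: at (2,2), goal (2,1), distance |2-2|+|2-1| = 1
Sum: 2 + 2 + 3 + 1 + 2 + 2 + 2 + 1 = 15

Answer: 15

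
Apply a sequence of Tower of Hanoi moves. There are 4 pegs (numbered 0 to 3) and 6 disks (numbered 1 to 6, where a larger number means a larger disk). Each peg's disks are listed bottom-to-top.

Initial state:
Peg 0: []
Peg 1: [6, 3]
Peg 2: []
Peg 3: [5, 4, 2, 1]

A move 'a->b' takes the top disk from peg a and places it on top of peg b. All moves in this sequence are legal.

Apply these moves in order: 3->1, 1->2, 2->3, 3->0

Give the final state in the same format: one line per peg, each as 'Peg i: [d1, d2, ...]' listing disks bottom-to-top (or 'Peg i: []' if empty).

Answer: Peg 0: [1]
Peg 1: [6, 3]
Peg 2: []
Peg 3: [5, 4, 2]

Derivation:
After move 1 (3->1):
Peg 0: []
Peg 1: [6, 3, 1]
Peg 2: []
Peg 3: [5, 4, 2]

After move 2 (1->2):
Peg 0: []
Peg 1: [6, 3]
Peg 2: [1]
Peg 3: [5, 4, 2]

After move 3 (2->3):
Peg 0: []
Peg 1: [6, 3]
Peg 2: []
Peg 3: [5, 4, 2, 1]

After move 4 (3->0):
Peg 0: [1]
Peg 1: [6, 3]
Peg 2: []
Peg 3: [5, 4, 2]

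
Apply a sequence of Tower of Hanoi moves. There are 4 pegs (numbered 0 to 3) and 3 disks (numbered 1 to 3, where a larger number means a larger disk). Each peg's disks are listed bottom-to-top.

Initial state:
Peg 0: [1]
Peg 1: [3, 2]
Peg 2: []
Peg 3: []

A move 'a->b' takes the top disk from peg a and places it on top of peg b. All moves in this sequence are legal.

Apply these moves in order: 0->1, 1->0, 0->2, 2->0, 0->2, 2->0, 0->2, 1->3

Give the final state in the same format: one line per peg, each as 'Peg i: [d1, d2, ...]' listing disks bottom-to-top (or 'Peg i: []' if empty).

Answer: Peg 0: []
Peg 1: [3]
Peg 2: [1]
Peg 3: [2]

Derivation:
After move 1 (0->1):
Peg 0: []
Peg 1: [3, 2, 1]
Peg 2: []
Peg 3: []

After move 2 (1->0):
Peg 0: [1]
Peg 1: [3, 2]
Peg 2: []
Peg 3: []

After move 3 (0->2):
Peg 0: []
Peg 1: [3, 2]
Peg 2: [1]
Peg 3: []

After move 4 (2->0):
Peg 0: [1]
Peg 1: [3, 2]
Peg 2: []
Peg 3: []

After move 5 (0->2):
Peg 0: []
Peg 1: [3, 2]
Peg 2: [1]
Peg 3: []

After move 6 (2->0):
Peg 0: [1]
Peg 1: [3, 2]
Peg 2: []
Peg 3: []

After move 7 (0->2):
Peg 0: []
Peg 1: [3, 2]
Peg 2: [1]
Peg 3: []

After move 8 (1->3):
Peg 0: []
Peg 1: [3]
Peg 2: [1]
Peg 3: [2]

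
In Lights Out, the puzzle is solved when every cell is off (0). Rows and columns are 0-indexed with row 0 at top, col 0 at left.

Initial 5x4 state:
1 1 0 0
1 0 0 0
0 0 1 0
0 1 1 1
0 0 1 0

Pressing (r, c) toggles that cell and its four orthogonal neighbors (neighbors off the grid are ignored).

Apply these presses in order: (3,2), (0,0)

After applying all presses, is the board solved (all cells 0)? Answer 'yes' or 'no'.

After press 1 at (3,2):
1 1 0 0
1 0 0 0
0 0 0 0
0 0 0 0
0 0 0 0

After press 2 at (0,0):
0 0 0 0
0 0 0 0
0 0 0 0
0 0 0 0
0 0 0 0

Lights still on: 0

Answer: yes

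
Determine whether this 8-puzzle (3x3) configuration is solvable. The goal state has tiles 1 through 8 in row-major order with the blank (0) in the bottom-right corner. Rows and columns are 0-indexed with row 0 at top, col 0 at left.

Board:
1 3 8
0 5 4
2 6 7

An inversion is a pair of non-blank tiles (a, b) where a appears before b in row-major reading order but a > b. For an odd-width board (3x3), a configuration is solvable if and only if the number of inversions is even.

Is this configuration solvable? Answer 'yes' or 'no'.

Inversions (pairs i<j in row-major order where tile[i] > tile[j] > 0): 9
9 is odd, so the puzzle is not solvable.

Answer: no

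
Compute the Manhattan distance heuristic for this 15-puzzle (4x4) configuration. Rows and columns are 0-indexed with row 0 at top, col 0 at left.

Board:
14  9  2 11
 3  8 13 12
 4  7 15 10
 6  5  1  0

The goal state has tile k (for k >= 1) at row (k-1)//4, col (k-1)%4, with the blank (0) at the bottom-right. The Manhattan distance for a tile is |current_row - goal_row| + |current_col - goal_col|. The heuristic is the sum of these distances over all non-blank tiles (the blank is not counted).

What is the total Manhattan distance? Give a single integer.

Answer: 42

Derivation:
Tile 14: (0,0)->(3,1) = 4
Tile 9: (0,1)->(2,0) = 3
Tile 2: (0,2)->(0,1) = 1
Tile 11: (0,3)->(2,2) = 3
Tile 3: (1,0)->(0,2) = 3
Tile 8: (1,1)->(1,3) = 2
Tile 13: (1,2)->(3,0) = 4
Tile 12: (1,3)->(2,3) = 1
Tile 4: (2,0)->(0,3) = 5
Tile 7: (2,1)->(1,2) = 2
Tile 15: (2,2)->(3,2) = 1
Tile 10: (2,3)->(2,1) = 2
Tile 6: (3,0)->(1,1) = 3
Tile 5: (3,1)->(1,0) = 3
Tile 1: (3,2)->(0,0) = 5
Sum: 4 + 3 + 1 + 3 + 3 + 2 + 4 + 1 + 5 + 2 + 1 + 2 + 3 + 3 + 5 = 42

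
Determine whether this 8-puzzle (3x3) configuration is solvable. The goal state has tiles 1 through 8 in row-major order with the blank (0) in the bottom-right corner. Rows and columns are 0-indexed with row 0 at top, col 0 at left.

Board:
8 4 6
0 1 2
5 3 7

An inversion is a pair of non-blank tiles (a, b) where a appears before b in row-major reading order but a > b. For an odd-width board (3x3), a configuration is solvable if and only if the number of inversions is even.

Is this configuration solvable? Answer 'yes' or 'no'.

Inversions (pairs i<j in row-major order where tile[i] > tile[j] > 0): 15
15 is odd, so the puzzle is not solvable.

Answer: no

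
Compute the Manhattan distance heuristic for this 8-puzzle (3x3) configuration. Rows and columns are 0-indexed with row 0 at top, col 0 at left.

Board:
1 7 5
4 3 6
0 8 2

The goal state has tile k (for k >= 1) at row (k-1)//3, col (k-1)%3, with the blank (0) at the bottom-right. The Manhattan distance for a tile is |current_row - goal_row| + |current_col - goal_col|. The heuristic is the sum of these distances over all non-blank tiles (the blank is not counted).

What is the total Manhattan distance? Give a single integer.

Answer: 10

Derivation:
Tile 1: at (0,0), goal (0,0), distance |0-0|+|0-0| = 0
Tile 7: at (0,1), goal (2,0), distance |0-2|+|1-0| = 3
Tile 5: at (0,2), goal (1,1), distance |0-1|+|2-1| = 2
Tile 4: at (1,0), goal (1,0), distance |1-1|+|0-0| = 0
Tile 3: at (1,1), goal (0,2), distance |1-0|+|1-2| = 2
Tile 6: at (1,2), goal (1,2), distance |1-1|+|2-2| = 0
Tile 8: at (2,1), goal (2,1), distance |2-2|+|1-1| = 0
Tile 2: at (2,2), goal (0,1), distance |2-0|+|2-1| = 3
Sum: 0 + 3 + 2 + 0 + 2 + 0 + 0 + 3 = 10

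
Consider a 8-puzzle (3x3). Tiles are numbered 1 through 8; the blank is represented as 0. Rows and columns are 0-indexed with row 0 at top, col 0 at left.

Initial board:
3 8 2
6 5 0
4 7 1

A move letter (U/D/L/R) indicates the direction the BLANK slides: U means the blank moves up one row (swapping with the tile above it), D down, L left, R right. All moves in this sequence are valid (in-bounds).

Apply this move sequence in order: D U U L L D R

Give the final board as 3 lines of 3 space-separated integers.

Answer: 6 3 8
5 0 2
4 7 1

Derivation:
After move 1 (D):
3 8 2
6 5 1
4 7 0

After move 2 (U):
3 8 2
6 5 0
4 7 1

After move 3 (U):
3 8 0
6 5 2
4 7 1

After move 4 (L):
3 0 8
6 5 2
4 7 1

After move 5 (L):
0 3 8
6 5 2
4 7 1

After move 6 (D):
6 3 8
0 5 2
4 7 1

After move 7 (R):
6 3 8
5 0 2
4 7 1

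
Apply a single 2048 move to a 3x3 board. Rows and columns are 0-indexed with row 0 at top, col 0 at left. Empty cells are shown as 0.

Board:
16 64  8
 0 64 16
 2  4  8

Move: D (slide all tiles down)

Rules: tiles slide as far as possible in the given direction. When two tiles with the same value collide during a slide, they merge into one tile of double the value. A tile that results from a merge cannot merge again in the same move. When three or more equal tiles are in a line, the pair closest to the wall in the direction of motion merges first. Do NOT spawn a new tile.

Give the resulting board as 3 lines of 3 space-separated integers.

Answer:   0   0   8
 16 128  16
  2   4   8

Derivation:
Slide down:
col 0: [16, 0, 2] -> [0, 16, 2]
col 1: [64, 64, 4] -> [0, 128, 4]
col 2: [8, 16, 8] -> [8, 16, 8]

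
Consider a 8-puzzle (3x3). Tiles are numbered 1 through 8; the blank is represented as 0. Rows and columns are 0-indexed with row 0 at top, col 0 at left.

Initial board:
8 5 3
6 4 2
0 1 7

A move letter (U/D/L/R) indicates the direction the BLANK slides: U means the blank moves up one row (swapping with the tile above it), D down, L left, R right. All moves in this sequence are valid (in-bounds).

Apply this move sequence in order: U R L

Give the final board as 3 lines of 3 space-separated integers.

Answer: 8 5 3
0 4 2
6 1 7

Derivation:
After move 1 (U):
8 5 3
0 4 2
6 1 7

After move 2 (R):
8 5 3
4 0 2
6 1 7

After move 3 (L):
8 5 3
0 4 2
6 1 7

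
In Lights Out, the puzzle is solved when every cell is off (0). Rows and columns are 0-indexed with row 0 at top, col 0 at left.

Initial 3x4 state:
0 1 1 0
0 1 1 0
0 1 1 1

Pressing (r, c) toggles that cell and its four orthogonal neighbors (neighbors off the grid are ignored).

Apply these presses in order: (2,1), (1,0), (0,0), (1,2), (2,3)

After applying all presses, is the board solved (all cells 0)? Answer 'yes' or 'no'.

Answer: yes

Derivation:
After press 1 at (2,1):
0 1 1 0
0 0 1 0
1 0 0 1

After press 2 at (1,0):
1 1 1 0
1 1 1 0
0 0 0 1

After press 3 at (0,0):
0 0 1 0
0 1 1 0
0 0 0 1

After press 4 at (1,2):
0 0 0 0
0 0 0 1
0 0 1 1

After press 5 at (2,3):
0 0 0 0
0 0 0 0
0 0 0 0

Lights still on: 0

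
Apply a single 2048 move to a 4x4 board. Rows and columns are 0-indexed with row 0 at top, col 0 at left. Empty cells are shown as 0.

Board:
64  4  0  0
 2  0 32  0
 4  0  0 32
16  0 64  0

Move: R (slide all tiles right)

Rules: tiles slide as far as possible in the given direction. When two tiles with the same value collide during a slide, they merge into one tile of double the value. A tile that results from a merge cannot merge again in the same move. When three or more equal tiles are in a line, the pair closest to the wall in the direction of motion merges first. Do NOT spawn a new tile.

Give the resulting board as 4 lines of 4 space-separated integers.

Slide right:
row 0: [64, 4, 0, 0] -> [0, 0, 64, 4]
row 1: [2, 0, 32, 0] -> [0, 0, 2, 32]
row 2: [4, 0, 0, 32] -> [0, 0, 4, 32]
row 3: [16, 0, 64, 0] -> [0, 0, 16, 64]

Answer:  0  0 64  4
 0  0  2 32
 0  0  4 32
 0  0 16 64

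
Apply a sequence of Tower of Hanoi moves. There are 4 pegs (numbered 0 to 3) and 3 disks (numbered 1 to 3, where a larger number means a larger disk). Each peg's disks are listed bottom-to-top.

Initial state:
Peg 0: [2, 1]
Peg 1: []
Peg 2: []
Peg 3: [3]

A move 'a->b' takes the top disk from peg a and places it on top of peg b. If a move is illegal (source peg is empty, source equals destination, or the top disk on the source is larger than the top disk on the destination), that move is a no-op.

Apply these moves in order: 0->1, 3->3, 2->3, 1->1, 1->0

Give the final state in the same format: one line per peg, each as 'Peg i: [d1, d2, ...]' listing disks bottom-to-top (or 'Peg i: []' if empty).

After move 1 (0->1):
Peg 0: [2]
Peg 1: [1]
Peg 2: []
Peg 3: [3]

After move 2 (3->3):
Peg 0: [2]
Peg 1: [1]
Peg 2: []
Peg 3: [3]

After move 3 (2->3):
Peg 0: [2]
Peg 1: [1]
Peg 2: []
Peg 3: [3]

After move 4 (1->1):
Peg 0: [2]
Peg 1: [1]
Peg 2: []
Peg 3: [3]

After move 5 (1->0):
Peg 0: [2, 1]
Peg 1: []
Peg 2: []
Peg 3: [3]

Answer: Peg 0: [2, 1]
Peg 1: []
Peg 2: []
Peg 3: [3]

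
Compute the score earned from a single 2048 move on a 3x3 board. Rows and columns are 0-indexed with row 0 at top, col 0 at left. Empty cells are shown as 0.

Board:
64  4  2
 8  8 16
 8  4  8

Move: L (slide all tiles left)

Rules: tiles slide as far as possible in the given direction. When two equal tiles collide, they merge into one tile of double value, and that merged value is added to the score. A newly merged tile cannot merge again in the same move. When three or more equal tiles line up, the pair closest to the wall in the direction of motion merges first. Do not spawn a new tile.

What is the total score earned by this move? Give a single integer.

Slide left:
row 0: [64, 4, 2] -> [64, 4, 2]  score +0 (running 0)
row 1: [8, 8, 16] -> [16, 16, 0]  score +16 (running 16)
row 2: [8, 4, 8] -> [8, 4, 8]  score +0 (running 16)
Board after move:
64  4  2
16 16  0
 8  4  8

Answer: 16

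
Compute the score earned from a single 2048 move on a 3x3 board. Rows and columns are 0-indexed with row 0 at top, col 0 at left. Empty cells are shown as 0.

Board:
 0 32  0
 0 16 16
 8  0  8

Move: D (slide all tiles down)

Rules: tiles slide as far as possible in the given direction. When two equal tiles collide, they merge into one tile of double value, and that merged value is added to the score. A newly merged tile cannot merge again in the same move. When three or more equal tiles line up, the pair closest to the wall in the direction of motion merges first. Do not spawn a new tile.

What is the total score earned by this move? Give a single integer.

Slide down:
col 0: [0, 0, 8] -> [0, 0, 8]  score +0 (running 0)
col 1: [32, 16, 0] -> [0, 32, 16]  score +0 (running 0)
col 2: [0, 16, 8] -> [0, 16, 8]  score +0 (running 0)
Board after move:
 0  0  0
 0 32 16
 8 16  8

Answer: 0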